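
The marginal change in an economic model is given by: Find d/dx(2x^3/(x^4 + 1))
Quotient rule: (f/g)'=(f'g - fg')/g²
f=2x^3, f'=6x^2
g=x^4 + 1, g'=4x^3

Answer: (6x^2·(x^4 + 1) - 8x^6)/(x^4 + 1)²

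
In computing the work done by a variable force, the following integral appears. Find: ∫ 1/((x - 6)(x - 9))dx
Partial fractions: 1/((x-6)(x-9)) = A/(x-6)+B/(x-9)
A = -1/3, B = 1/3
∫ [-1/3· 1/(x-6)+1/3· 1/(x-9)] dx
= (1/3)[ln|x-9| - ln|x-6|]+C

Answer: (1/3)·ln|(x-9)/(x-6)|+C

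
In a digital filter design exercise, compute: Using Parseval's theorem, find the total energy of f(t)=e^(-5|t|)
Parseval's theorem: E = integral |f(t)|^2 dt = (1/2pi) integral |F(omega)|^2 domega
E = integral_{-inf}^{inf} e^(-10|t|) dt = 2 * integral_0^inf e^(-10t) dt = 2/(2 * 5) = 1/5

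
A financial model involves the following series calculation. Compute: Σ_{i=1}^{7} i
Using formula: Σ i^1 = n(n+1)/2 = 7·8/2 = 28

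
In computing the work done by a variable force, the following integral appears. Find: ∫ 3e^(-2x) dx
Since d/dx[e^(-2x)] = -2e^(-2x), we get -3/2 e^(-2x)+C

Answer: (-3/2)e^(-2x)+C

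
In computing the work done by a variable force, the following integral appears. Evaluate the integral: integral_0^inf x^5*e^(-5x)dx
This is a Gamma integral. Substitute u = 5x (du = 5 dx):
integral_0^inf x^5*e^(-5x) dx = (1/5^6) integral_0^inf u^5*e^(-u) du
= Gamma(6)/5^6 = 5!/5^6 = 120/15625

Answer: 24/3125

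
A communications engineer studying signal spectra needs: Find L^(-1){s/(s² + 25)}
L^(-1){s/(s² + w²)}=cos(wt)
Here w=5

Answer: cos(5t)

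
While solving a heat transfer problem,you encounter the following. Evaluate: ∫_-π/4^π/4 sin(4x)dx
Antiderivative: -cos(4x)/4
Evaluate at bounds: [-cos(4·π/4)/4] - [-cos(4·-π/4)/4]
= (-(-1)+(-1))/4 = 0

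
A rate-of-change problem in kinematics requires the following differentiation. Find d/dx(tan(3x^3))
Chain rule: d/dx[tan(u)]=sec²(u)·u' where u=3x^3
u'=9x^2

Answer: 9x^2·sec²(3x^3)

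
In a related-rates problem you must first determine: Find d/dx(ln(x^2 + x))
Chain rule: d/dx[ln(u)]=u'/u where u=x^2 + x
u'=2x + 1

Answer: (2x + 1)/(x^2 + x)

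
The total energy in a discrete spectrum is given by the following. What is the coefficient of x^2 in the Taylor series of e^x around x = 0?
Taylor series of e^x=Σ x^n/n!
Coefficient of x^2=1/2!=1/2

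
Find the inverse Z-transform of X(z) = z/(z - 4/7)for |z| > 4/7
Standard pair: z/(z-a) <-> a^n*u[n] for causal signals
With a=4/7: x[n]=(4/7)^n*u[n]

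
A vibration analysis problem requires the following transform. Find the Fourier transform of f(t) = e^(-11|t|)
Using the standard pair: F{e^(-a|t|)}=2a/(a^2+omega^2)
With a=11: F(omega)=22/(121+omega^2)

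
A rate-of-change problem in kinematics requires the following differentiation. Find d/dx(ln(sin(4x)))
Chain rule: d/dx[ln(u)]=u'/u where u=sin(4x)
u'=4cos(4x)

Answer: (4cos(4x))/(sin(4x))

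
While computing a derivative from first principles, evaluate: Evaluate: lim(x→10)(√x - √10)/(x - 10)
Multiply by conjugate (√x+√10)/(√x+√10):
= (x - 10)/((x - 10)(√x+√10)) = 1/(√x+√10)
As x → 10: 1/(2√10)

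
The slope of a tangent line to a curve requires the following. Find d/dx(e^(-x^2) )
Chain rule: d/dx[e^u] = e^u · u' where u = -x^2
u' = -2x

Answer: -2x·e^(-x^2)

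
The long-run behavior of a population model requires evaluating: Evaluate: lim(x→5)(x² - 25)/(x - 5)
Factor: (x² - 25)=(x-5)(x+5)
Cancel (x-5): lim(x→5) (x+5)=10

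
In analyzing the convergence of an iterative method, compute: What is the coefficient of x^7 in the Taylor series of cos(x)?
cos(x) has only even powers. Coefficient of x^7=0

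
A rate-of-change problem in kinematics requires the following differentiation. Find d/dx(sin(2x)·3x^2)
Product rule: (fg)' = f'g + fg'
f = sin(2x), f' = 2·cos(2x)
g = 3x^2, g' = 6x

Answer: 6·cos(2x)·x^2 + 6·sin(2x)·x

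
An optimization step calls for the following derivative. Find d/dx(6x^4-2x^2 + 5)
Power rule: d/dx(ax^n)=n·a·x^(n-1)
Term by term: 24·x^3 - 4·x

Answer: 24x^3 - 4x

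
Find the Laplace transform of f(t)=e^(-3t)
L{e^(at)} = 1/(s-a)
L{e^(-3t)} = 1/(s + 3)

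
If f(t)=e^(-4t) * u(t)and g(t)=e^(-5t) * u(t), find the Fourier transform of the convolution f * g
By the convolution theorem: F{f*g} = F(omega)*G(omega)
F(omega) = 1/(4 + j*omega), G(omega) = 1/(5 + j*omega)
F{f*g} = 1/((4 + j*omega)(5 + j*omega))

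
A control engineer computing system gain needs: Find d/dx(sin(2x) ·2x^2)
Product rule: (fg)' = f'g + fg'
f = sin(2x), f' = 2·cos(2x)
g = 2x^2, g' = 4x

Answer: 4·cos(2x)·x^2 + 4·sin(2x)·x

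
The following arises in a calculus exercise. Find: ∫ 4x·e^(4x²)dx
Let u = 4x², du = 8x dx
∫ (1/2)e^u du = e^u/2 + C

Answer: e^(4x²)/2 + C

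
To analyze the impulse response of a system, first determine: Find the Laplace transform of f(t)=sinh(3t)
L{sinh(at)}=a/(s²-a²)
L{sinh(3t)}=3/(s²-9)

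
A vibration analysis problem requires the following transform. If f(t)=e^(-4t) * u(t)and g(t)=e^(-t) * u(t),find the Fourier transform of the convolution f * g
By the convolution theorem: F{f * g} = F(omega) * G(omega)
F(omega) = 1/(4 + j * omega), G(omega) = 1/(1 + j * omega)
F{f * g} = 1/((4 + j * omega)(1 + j * omega))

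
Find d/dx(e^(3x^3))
Chain rule: d/dx[e^u] = e^u · u' where u = 3x^3
u' = 9x^2

Answer: 9x^2·e^(3x^3)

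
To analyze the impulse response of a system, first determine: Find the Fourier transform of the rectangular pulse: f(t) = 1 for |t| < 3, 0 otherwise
F(omega)=integral from -3 to 3 of e^(-j*omega*t) dt
=2*sin(3*omega)/omega=6*sinc(3*omega/pi)

Answer: 2*sin(3*omega)/omega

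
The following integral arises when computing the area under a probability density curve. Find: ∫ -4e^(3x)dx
Since d/dx[e^(3x)] = 3e^(3x), we get -4/3 e^(3x) + C

Answer: (-4/3)e^(3x) + C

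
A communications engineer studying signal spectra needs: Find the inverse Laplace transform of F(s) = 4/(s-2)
L^(-1){4/(s-a)}=c·e^(at)
Here a=2, c=4

Answer: 4e^(2t)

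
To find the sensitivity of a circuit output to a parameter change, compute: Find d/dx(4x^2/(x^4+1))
Quotient rule: (f/g)' = (f'g - fg')/g²
f = 4x^2, f' = 8x
g = x^4 + 1, g' = 4x^3

Answer: (8x·(x^4 + 1) - 16x^5)/(x^4 + 1)²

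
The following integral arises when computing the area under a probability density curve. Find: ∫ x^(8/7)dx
Power rule: ∫ x^(8/7) dx=x^(15/7)/(15/7)+C

Answer: (7/15)·x^(15/7)+C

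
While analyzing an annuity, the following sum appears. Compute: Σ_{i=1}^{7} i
Using formula: Σ i^1=n(n + 1)/2=7·8/2=28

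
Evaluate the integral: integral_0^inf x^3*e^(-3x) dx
This is a Gamma integral. Substitute u=3x (du=3 dx):
integral_0^inf x^3 * e^(-3x) dx=(1/3^4) integral_0^inf u^3 * e^(-u) du
=Gamma(4)/3^4=3!/3^4=6/81

Answer: 2/27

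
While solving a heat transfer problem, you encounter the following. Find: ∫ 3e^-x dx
Since d/dx[e^-x]=- e^-x, we get -3e^-x+C

Answer: -3e^-x+C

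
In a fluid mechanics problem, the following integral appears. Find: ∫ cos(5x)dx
Using substitution u=5x: ∫ cos(u) du/5=sin(u)/5 + C

Answer: (1/5)sin(5x) + C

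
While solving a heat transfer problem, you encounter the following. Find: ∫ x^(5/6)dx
Power rule: ∫ x^(5/6) dx = x^(11/6)/(11/6)+C

Answer: (6/11)·x^(11/6)+C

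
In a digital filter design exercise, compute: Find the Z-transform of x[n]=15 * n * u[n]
Z{n * u[n]} = z/(z-1)^2
By linearity: Z{15 * n * u[n]} = 15z/(z-1)^2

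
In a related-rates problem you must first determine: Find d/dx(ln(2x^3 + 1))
Chain rule: d/dx[ln(u)] = u'/u where u = 2x^3+1
u' = 6x^2

Answer: (6x^2)/(2x^3+1)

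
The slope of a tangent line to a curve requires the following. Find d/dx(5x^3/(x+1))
Quotient rule: (f/g)' = (f'g - fg')/g²
f = 5x^3, f' = 15x^2
g = x+1, g' = 1

Answer: (15x^2·(x+1)-5x^3)/(x+1)²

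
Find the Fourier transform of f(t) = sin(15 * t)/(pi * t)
sin(W * t)/(pi * t)=(W/pi) * sinc(W * t/pi) is the impulse response of the ideal low-pass filter with cutoff W (here W=15).
Its Fourier transform is a rectangular function:
F(omega)=1 for |omega| < 15, 0 otherwise

Answer: rect(omega/30) [i.e., 1 for |omega| < 15, 0 otherwise]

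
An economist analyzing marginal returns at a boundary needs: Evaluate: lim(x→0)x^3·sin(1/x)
Squeeze theorem: -|x^3| ≤ x^3·sin(1/x) ≤ |x^3|
Since x^3 → 0 as x → 0, by squeeze theorem the limit is 0

Answer: 0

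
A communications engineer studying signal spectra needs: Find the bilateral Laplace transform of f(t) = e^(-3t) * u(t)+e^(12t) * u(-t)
For e^(-3t)*u(t): L = 1/(s + 3), Re(s) > -3
For e^(12t)*u(-t): L = -1/(s-12), Re(s) < 12
Combined: F(s) = 1/(s + 3) - 1/(s-12), -3 < Re(s) < 12

Answer: 1/(s + 3) - 1/(s-12), ROC: -3 < Re(s) < 12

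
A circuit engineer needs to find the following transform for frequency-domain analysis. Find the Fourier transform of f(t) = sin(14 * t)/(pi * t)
sin(W*t)/(pi*t)=(W/pi)*sinc(W*t/pi) is the impulse response of the ideal low-pass filter with cutoff W (here W=14).
Its Fourier transform is a rectangular function:
F(omega)=1 for |omega| < 14, 0 otherwise

Answer: rect(omega/28) [i.e., 1 for |omega| < 14, 0 otherwise]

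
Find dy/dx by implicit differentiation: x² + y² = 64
Differentiate both sides: 2x+2y·(dy/dx) = 0
Solve: dy/dx = -2x/(2y) = -x/y

Answer: dy/dx = -x/y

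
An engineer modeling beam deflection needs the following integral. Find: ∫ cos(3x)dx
Using substitution u = 3x: ∫ cos(u) du/3 = sin(u)/3+C

Answer: (1/3)sin(3x)+C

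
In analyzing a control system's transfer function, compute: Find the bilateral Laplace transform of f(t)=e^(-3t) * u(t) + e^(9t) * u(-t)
For e^(-3t) * u(t): L=1/(s+3), Re(s) > -3
For e^(9t) * u(-t): L=-1/(s-9), Re(s) < 9
Combined: F(s)=1/(s+3)-1/(s-9), -3 < Re(s) < 9

Answer: 1/(s+3)-1/(s-9), ROC: -3 < Re(s) < 9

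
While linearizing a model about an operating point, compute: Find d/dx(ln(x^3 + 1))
Chain rule: d/dx[ln(u)]=u'/u where u=x^3 + 1
u'=3x^2

Answer: (3x^2)/(x^3 + 1)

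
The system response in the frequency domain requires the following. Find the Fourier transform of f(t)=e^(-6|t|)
Using the standard pair: F{e^(-a|t|)} = 2a/(a^2+omega^2)
With a = 6: F(omega) = 12/(36+omega^2)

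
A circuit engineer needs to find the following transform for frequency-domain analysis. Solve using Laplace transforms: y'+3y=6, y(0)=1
Take L of both sides: sY(s)-1+3Y(s) = 6/s
Y(s)(s+3) = 6/s+1
Y(s) = 6/(s(s+3))+1/(s+3)
Partial fractions: 6/(s(s+3)) = 2/s - 2/(s+3)
So Y(s) = 2/s - 1/(s+3)
Inverse transform (L^(-1){1/s} = 1, L^(-1){1/(s+3)} = e^(-3t)):

Answer: y(t) = 2 - e^(-3t)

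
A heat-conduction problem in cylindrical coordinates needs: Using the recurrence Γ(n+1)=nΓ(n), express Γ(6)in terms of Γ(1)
Γ(6)=5Γ(5)=5·4Γ(4)=...=5!·Γ(1)=120·Γ(1)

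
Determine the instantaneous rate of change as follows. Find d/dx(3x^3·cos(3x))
Product rule: (fg)' = f'g + fg'
f = 3x^3, f' = 9x^2
g = cos(3x), g' = -3·sin(3x)

Answer: 9x^2·cos(3x) - 9x^3·sin(3x)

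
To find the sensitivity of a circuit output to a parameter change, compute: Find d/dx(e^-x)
Chain rule: d/dx[e^u]=e^u · u' where u=-x
u'=-1

Answer: -1·e^-x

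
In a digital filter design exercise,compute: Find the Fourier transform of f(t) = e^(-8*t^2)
The Fourier transform of a Gaussian e^(-a*t^2) is sqrt(pi/a)*e^(-omega^2/(4a)).
With a=8: F(omega)=sqrt(pi/8)*e^(-omega^2/32)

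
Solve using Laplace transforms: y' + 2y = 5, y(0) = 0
Take L of both sides: sY(s)-0+2Y(s)=5/s
Y(s)(s+2)=5/s+0
Y(s)=5/(s(s+2))+0/(s+2)
Partial fractions: 5/(s(s+2))=(5/2)/s - (5/2)/(s+2)
So Y(s)=(5/2)/s - (5/2)/(s+2)
Inverse transform (L^(-1){1/s}=1, L^(-1){1/(s+2)}=e^(-2t)):

Answer: y(t)=5/2 - (5/2)·e^(-2t)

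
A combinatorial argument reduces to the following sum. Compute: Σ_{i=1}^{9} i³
Using formula: Σ i^3 = [n(n+1)/2]² = [9·10/2]² = 2025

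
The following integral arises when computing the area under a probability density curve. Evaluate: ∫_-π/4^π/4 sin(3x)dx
Antiderivative: -cos(3x)/3
Evaluate at bounds: [-cos(3·π/4)/3] - [-cos(3·-π/4)/3]
= (-(-√2/2) + (-√2/2))/3 = 0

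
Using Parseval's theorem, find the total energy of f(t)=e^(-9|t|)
Parseval's theorem: E = integral |f(t)|^2 dt = (1/2pi) integral |F(omega)|^2 domega
E = integral_{-inf}^{inf} e^(-18|t|) dt = 2*integral_0^inf e^(-18t) dt = 2/(2*9) = 1/9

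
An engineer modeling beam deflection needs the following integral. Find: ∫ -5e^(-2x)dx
Since d/dx[e^(-2x)]=-2e^(-2x), we get 5/2 e^(-2x)+C

Answer: (5/2)e^(-2x)+C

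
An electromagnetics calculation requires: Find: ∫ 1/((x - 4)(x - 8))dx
Partial fractions: 1/((x-4)(x-8)) = A/(x-4)+B/(x-8)
A = -1/4, B = 1/4
∫ [-1/4· 1/(x-4)+1/4· 1/(x-8)] dx
= (1/4)[ln|x-8| - ln|x-4|]+C

Answer: (1/4)·ln|(x-8)/(x-4)|+C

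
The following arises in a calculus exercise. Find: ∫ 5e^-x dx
Since d/dx[e^-x] = - e^-x, we get -5e^-x+C

Answer: -5e^-x+C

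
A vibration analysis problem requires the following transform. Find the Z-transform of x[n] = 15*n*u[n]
Z{n * u[n]}=z/(z-1)^2
By linearity: Z{15 * n * u[n]}=15z/(z-1)^2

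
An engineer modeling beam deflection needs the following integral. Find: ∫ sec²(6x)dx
Since d/dx[tan(6x)]=6sec²(6x), integral=tan(6x)/6 + C

Answer: (1/6)tan(6x) + C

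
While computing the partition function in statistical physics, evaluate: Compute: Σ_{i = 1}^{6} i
Using formula: Σ i^1 = n(n+1)/2 = 6·7/2 = 21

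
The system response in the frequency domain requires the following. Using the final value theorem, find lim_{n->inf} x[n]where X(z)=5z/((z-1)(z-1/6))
Final value theorem: lim x[n]=lim_{z->1} (z-1) * X(z)
(z-1) * X(z)=5z/(z-1/6)
As z->1: 5/(1-1/6)=5/(5/6)=6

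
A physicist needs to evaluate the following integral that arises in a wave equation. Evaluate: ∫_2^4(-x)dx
Step 1: Find antiderivative F(x) = (-1/2)x^2
Step 2: F(4) - F(2) = -8 - (-2) = -6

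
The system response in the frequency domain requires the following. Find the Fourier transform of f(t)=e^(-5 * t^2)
The Fourier transform of a Gaussian e^(-a * t^2) is sqrt(pi/a) * e^(-omega^2/(4a)).
With a = 5: F(omega) = sqrt(pi/5) * e^(-omega^2/20)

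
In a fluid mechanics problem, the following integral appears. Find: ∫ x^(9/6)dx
Power rule: ∫ x^(3/2) dx = x^(5/2)/(5/2)+C

Answer: (2/5)·x^(5/2)+C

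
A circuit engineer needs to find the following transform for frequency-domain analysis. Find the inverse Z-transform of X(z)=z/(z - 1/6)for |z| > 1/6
Standard pair: z/(z-a) <-> a^n*u[n] for causal signals
With a = 1/6: x[n] = (1/6)^n*u[n]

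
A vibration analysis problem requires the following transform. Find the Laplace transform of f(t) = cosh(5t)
L{cosh(at)} = s/(s²-a²)
L{cosh(5t)} = s/(s²-25)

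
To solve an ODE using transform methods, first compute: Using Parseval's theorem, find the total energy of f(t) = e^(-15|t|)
Parseval's theorem: E = integral |f(t)|^2 dt = (1/2pi) integral |F(omega)|^2 domega
E = integral_{-inf}^{inf} e^(-30|t|) dt = 2 * integral_0^inf e^(-30t) dt = 2/(2 * 15) = 1/15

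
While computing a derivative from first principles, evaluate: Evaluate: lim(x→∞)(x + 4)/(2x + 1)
Divide numerator and denominator by x:
lim (1 + 4/x)/(2 + 1/x)=1/2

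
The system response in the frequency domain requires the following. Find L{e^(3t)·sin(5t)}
First shifting: L{e^(at)f(t)}=F(s-a)
L{sin(5t)}=5/(s²+25)
Shift: 5/((s-3)²+25)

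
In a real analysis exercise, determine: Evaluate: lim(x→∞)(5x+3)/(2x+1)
Divide numerator and denominator by x:
lim (5+3/x)/(2+1/x)=5/2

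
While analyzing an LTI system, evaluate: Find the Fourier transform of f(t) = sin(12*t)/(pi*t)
sin(W * t)/(pi * t)=(W/pi) * sinc(W * t/pi) is the impulse response of the ideal low-pass filter with cutoff W (here W=12).
Its Fourier transform is a rectangular function:
F(omega)=1 for |omega| < 12, 0 otherwise

Answer: rect(omega/24) [i.e., 1 for |omega| < 12, 0 otherwise]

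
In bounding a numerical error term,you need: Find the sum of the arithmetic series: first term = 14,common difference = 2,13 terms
Last term: a_n = 14+(13-1)·2 = 38
Sum = n(a_1+a_n)/2 = 13(14+38)/2 = 338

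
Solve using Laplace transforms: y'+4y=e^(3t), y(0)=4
Take L: sY - 4+4Y = 1/(s-3)
Y(s+4) = 1/(s-3)+4
Y = 1/((s-3)(s+4))+4/(s+4)
Partial fractions: 1/((s-3)(s+4)) = (1/7)/(s-3) - (1/7)/(s+4)
So Y = (1/7)/(s-3)+(27/7)/(s+4)
Inverse Laplace transform (L^(-1){1/(s-3)} = e^(3t), L^(-1){1/(s+4)} = e^(-4t)):

Answer: y(t) = (1/7)·e^(3t)+(27/7)·e^(-4t)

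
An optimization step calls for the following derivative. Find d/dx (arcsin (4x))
d/dx[arcsin(u)]=u'/√(1-u²), u=4x, u'=4

Answer: 4/√(1-16x²)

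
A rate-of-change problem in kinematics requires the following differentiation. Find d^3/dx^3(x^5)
Apply power rule 3 times:
d^1: 5x^4
d^2: 20x^3
d^3: 60x^2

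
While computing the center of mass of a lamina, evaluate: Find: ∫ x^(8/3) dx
Power rule: ∫ x^(8/3) dx=x^(11/3)/(11/3)+C

Answer: (3/11)·x^(11/3)+C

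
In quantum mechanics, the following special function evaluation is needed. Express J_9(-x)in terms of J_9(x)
For integer n: J_n(-x) = (-1)^n J_n(x)
With n = 9: J_9(-x) = (-1)^9 J_9(x) = -J_9(x)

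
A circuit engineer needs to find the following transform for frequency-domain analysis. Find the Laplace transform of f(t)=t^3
L{t^n}=n!/s^(n+1)
L{t^3}=3!/s^4=6/s^4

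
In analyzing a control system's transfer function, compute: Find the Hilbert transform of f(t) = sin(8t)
The Hilbert transform shifts each frequency component by -pi/2.
H{sin(wt)} = -cos(wt)
With w = 8: H{sin(8t)} = -cos(8t)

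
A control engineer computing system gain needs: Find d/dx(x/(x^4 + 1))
Quotient rule: (f/g)'=(f'g - fg')/g²
f=x, f'=1
g=x^4 + 1, g'=4x^3

Answer: (1·(x^4 + 1) - 4x^4)/(x^4 + 1)²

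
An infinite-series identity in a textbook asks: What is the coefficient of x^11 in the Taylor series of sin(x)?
sin(x) = Σ (-1)^k x^(2k+1)/(2k+1)!
For x^11: (-1)^5/11! = -1/39916800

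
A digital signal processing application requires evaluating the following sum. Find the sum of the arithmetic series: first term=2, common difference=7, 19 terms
Last term: a_n = 2 + (19 - 1)·7 = 128
Sum = n(a_1 + a_n)/2 = 19(2 + 128)/2 = 1235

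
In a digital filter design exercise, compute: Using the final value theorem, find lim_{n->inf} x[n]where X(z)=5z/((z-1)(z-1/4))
Final value theorem: lim x[n] = lim_{z->1} (z-1)*X(z)
(z-1)*X(z) = 5z/(z-1/4)
As z->1: 5/(1-1/4) = 5/(3/4) = 20/3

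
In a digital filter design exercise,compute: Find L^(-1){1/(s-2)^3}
L^(-1){1/(s-a)^n} = t^(n-1)·e^(at)/(n-1)!
Here a = 2, n = 3: t^2·e^(2t)/2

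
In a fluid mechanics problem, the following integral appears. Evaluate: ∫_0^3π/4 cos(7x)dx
Antiderivative: sin(7x)/7
Evaluate at bounds: [sin(7·3π/4)/7] - [sin(7·0)/7]
= ((-√2/2) - (0))/7 = -√2/14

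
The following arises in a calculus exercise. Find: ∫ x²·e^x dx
Integration by parts twice:
First: u = x², dv = e^x dx => x²e^x - 2∫ xe^x dx
Second: u = x, dv = e^x dx => xe^x - e^x
Combining: x²e^x - 2xe^x+2e^x+C

Answer: e^x(x² - 2x+2)+C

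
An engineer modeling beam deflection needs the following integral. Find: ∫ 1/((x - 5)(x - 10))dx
Partial fractions: 1/((x-5)(x-10))=A/(x-5)+B/(x-10)
A=-1/5, B=1/5
∫ [-1/5· 1/(x-5)+1/5· 1/(x-10)] dx
=(1/5)[ln|x-10| - ln|x-5|]+C

Answer: (1/5)·ln|(x-10)/(x-5)|+C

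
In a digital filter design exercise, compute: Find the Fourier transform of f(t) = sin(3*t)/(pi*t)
sin(W * t)/(pi * t)=(W/pi) * sinc(W * t/pi) is the impulse response of the ideal low-pass filter with cutoff W (here W=3).
Its Fourier transform is a rectangular function:
F(omega)=1 for |omega| < 3, 0 otherwise

Answer: rect(omega/6) [i.e., 1 for |omega| < 3, 0 otherwise]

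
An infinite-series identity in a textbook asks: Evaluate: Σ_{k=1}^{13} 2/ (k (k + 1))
Partial fractions: 2/(k(k + 1))=2/k - 2/(k + 1)
Telescoping sum: 2(1 - 1/14)=2·13/14

Answer: 13/7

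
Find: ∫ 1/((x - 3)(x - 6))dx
Partial fractions: 1/((x-3)(x-6)) = A/(x-3) + B/(x-6)
A = -1/3, B = 1/3
∫ [-1/3· 1/(x-3) + 1/3· 1/(x-6)] dx
= (1/3)[ln|x-6| - ln|x-3|] + C

Answer: (1/3)·ln|(x-6)/(x-3)| + C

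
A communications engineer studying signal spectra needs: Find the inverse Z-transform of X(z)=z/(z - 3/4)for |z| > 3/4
Standard pair: z/(z-a) <-> a^n * u[n] for causal signals
With a = 3/4: x[n] = (3/4)^n * u[n]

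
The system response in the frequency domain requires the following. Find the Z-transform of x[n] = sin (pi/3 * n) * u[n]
Z{sin(w0 * n) * u[n]} = z * sin(w0)/(z^2-2z * cos(w0)+1)
With w0 = pi/3: X(z) = z * sin(pi/3)/(z^2-2z * cos(pi/3)+1)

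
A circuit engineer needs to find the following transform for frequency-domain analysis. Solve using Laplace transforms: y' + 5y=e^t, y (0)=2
Take L: sY - 2+5Y = 1/(s-1)
Y(s+5) = 1/(s-1)+2
Y = 1/((s-1)(s+5))+2/(s+5)
Partial fractions: 1/((s-1)(s+5)) = (1/6)/(s-1) - (1/6)/(s+5)
So Y = (1/6)/(s-1)+(11/6)/(s+5)
Inverse Laplace transform (L^(-1){1/(s-1)} = e^t, L^(-1){1/(s+5)} = e^(-5t)):

Answer: y(t) = (1/6)·e^t+(11/6)·e^(-5t)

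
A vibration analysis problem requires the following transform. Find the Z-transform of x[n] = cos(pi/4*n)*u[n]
Z{cos(w0*n)*u[n]}=z(z - cos(w0))/(z^2-2z*cos(w0)+1)
With w0=pi/4: X(z)=z(z - cos(pi/4))/(z^2-2z*cos(pi/4)+1)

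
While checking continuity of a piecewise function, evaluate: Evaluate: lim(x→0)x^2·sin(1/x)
Squeeze theorem: -|x^2| ≤ x^2·sin(1/x) ≤ |x^2|
Since x^2 → 0 as x → 0, by squeeze theorem the limit is 0

Answer: 0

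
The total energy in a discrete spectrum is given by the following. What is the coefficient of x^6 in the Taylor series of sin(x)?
sin(x) has only odd powers. Coefficient of x^6 = 0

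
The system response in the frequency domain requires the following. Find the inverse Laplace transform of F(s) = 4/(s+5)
L^(-1){4/(s-a)}=c·e^(at)
Here a=-5, c=4

Answer: 4e^(-5t)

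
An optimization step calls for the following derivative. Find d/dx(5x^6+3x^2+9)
Power rule: d/dx(ax^n)=n·a·x^(n-1)
Term by term: 30·x^5 + 6·x

Answer: 30x^5 + 6x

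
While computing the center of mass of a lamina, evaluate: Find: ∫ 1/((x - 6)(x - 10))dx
Partial fractions: 1/((x-6)(x-10)) = A/(x-6)+B/(x-10)
A = -1/4, B = 1/4
∫ [-1/4· 1/(x-6)+1/4· 1/(x-10)] dx
= (1/4)[ln|x-10| - ln|x-6|]+C

Answer: (1/4)·ln|(x-10)/(x-6)|+C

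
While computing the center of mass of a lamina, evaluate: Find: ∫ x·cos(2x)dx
By parts: u = x, dv = cos(2x) dx
du = dx, v = sin(2x)/2
= x·sin(2x)/2+cos(2x)/2²+C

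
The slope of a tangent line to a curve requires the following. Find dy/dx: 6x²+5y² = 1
Differentiate: 12x + 10y·(dy/dx) = 0
dy/dx = -12x/(10y) = -(6/5)·(x/y)

Answer: dy/dx = -(6/5)·(x/y)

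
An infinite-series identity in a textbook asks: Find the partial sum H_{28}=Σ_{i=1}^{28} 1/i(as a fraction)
H_28 = 1 + 1/2 + 1/3 + ... + 1/28
= 315404588903/80313433200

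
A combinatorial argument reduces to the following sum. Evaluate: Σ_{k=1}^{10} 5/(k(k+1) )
Partial fractions: 5/(k(k+1)) = 5/k - 5/(k+1)
Telescoping sum: 5(1-1/11) = 5·10/11

Answer: 50/11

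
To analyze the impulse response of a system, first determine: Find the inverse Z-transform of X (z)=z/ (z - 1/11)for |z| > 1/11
Standard pair: z/(z-a) <-> a^n*u[n] for causal signals
With a=1/11: x[n]=(1/11)^n*u[n]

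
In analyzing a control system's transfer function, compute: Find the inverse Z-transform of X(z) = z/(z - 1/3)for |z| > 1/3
Standard pair: z/(z-a) <-> a^n * u[n] for causal signals
With a = 1/3: x[n] = (1/3)^n * u[n]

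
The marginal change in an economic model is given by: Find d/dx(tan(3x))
Chain rule: d/dx[tan(u)]=sec²(u)·u' where u=3x
u'=3

Answer: 3·sec²(3x)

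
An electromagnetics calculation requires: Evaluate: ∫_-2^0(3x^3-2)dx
Step 1: Find antiderivative F(x)=(3/4)x^4 - 2x
Step 2: F(0) - F(-2)=0 - (16)=-16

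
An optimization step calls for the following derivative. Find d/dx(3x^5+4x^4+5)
Power rule: d/dx(ax^n) = n·a·x^(n-1)
Term by term: 15·x^4+16·x^3

Answer: 15x^4+16x^3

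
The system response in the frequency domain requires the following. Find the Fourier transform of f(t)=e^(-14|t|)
Using the standard pair: F{e^(-a|t|)} = 2a/(a^2+omega^2)
With a = 14: F(omega) = 28/(196+omega^2)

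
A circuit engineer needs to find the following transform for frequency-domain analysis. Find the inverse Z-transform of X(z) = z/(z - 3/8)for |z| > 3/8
Standard pair: z/(z-a) <-> a^n*u[n] for causal signals
With a = 3/8: x[n] = (3/8)^n*u[n]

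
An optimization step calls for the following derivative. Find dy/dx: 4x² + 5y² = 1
Differentiate: 8x + 10y·(dy/dx) = 0
dy/dx = -8x/(10y) = -(4/5)·(x/y)

Answer: dy/dx = -(4/5)·(x/y)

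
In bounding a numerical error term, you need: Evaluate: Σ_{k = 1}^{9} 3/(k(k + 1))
Partial fractions: 3/(k(k+1))=3/k - 3/(k+1)
Telescoping sum: 3(1-1/10)=3·9/10

Answer: 27/10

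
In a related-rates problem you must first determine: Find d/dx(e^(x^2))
Chain rule: d/dx[e^u] = e^u · u' where u = x^2
u' = 2x

Answer: 2x·e^(x^2)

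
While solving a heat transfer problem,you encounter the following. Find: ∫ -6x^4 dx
Using power rule: ∫ -6x^4 dx = -6/5 x^5+C = (-6/5)x^5+C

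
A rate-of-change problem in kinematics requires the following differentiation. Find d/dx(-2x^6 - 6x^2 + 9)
Power rule: d/dx(ax^n) = n·a·x^(n-1)
Term by term: -12·x^5-12·x

Answer: -12x^5-12x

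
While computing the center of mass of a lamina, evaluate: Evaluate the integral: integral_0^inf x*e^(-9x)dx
This is a Gamma integral. Substitute u=9x (du=9 dx):
integral_0^inf x*e^(-9x) dx=(1/9^2) integral_0^inf u^1*e^(-u) du
=Gamma(2)/9^2=1!/9^2=1/81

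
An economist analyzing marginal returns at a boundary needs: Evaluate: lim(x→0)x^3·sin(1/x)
Squeeze theorem: -|x^3| ≤ x^3·sin(1/x) ≤ |x^3|
Since x^3 → 0 as x → 0, by squeeze theorem the limit is 0

Answer: 0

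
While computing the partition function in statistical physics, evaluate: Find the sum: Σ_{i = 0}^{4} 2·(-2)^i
Geometric series: S = a(1 - r^n)/(1 - r)
a = 2, r = -2, n = 5
S = 2(1 + 32)/3 = 22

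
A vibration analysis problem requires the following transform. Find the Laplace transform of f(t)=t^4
L{t^n}=n!/s^(n + 1)
L{t^4}=4!/s^5=24/s^5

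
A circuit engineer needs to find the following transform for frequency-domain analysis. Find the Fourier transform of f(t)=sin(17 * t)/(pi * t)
sin(W * t)/(pi * t) = (W/pi) * sinc(W * t/pi) is the impulse response of the ideal low-pass filter with cutoff W (here W = 17).
Its Fourier transform is a rectangular function:
F(omega) = 1 for |omega| < 17, 0 otherwise

Answer: rect(omega/34) [i.e., 1 for |omega| < 17, 0 otherwise]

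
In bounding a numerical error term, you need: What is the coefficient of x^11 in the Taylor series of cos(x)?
cos(x) has only even powers. Coefficient of x^11=0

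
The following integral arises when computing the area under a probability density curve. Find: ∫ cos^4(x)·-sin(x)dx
Let u=cos(x), du=-sin(x) dx
∫ u^4 du=u^5/5+C

Answer: cos^5(x)/5+C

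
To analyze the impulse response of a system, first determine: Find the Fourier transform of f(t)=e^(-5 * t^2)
The Fourier transform of a Gaussian e^(-a * t^2) is sqrt(pi/a) * e^(-omega^2/(4a)).
With a=5: F(omega)=sqrt(pi/5) * e^(-omega^2/20)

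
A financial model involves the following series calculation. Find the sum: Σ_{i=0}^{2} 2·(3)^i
Geometric series: S=a(1 - r^n)/(1 - r)
a=2, r=3, n=3
S=2(1-27)/-2=26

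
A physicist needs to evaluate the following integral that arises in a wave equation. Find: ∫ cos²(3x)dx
Using identity cos²(u) = (1 + cos(2u))/2:
∫ (1 + cos(6x))/2 dx = x/2 + sin(6x)/12 + C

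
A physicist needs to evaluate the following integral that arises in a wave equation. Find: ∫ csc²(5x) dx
Since d/dx[-cot(5x)]=5csc²(5x), integral=-cot(5x)/5 + C

Answer: (-1/5)cot(5x) + C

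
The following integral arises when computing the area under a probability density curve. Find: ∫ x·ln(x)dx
By parts: u=ln(x), dv=x dx
du=1/x dx, v=x^2/2
=x^2·ln(x)/2 - ∫ x/2 dx
=x^2·ln(x)/2 - x^2/4 + C

Answer: x^2(ln(x)/2 - 1/4) + C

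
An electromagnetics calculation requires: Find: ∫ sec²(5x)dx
Since d/dx[tan(5x)]=5sec²(5x), integral=tan(5x)/5 + C

Answer: (1/5)tan(5x) + C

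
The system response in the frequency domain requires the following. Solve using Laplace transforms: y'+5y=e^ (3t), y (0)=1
Take L: sY - 1+5Y = 1/(s-3)
Y(s+5) = 1/(s-3)+1
Y = 1/((s-3)(s+5))+1/(s+5)
Partial fractions: 1/((s-3)(s+5)) = (1/8)/(s-3) - (1/8)/(s+5)
So Y = (1/8)/(s-3)+(7/8)/(s+5)
Inverse Laplace transform (L^(-1){1/(s-3)} = e^(3t), L^(-1){1/(s+5)} = e^(-5t)):

Answer: y(t) = (1/8)·e^(3t)+(7/8)·e^(-5t)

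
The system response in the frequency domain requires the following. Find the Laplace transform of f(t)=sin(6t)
L{sin(wt)}=w/(s² + w²)
L{sin(6t)}=6/(s² + 36)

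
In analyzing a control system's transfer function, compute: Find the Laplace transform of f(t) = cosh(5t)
L{cosh(at)}=s/(s²-a²)
L{cosh(5t)}=s/(s²-25)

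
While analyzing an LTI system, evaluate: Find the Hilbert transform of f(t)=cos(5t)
The Hilbert transform shifts each frequency component by -pi/2.
H{cos(wt)}=sin(wt)
With w=5: H{cos(5t)}=sin(5t)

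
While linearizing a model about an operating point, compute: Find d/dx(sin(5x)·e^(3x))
Product rule: (fg)'=f'g+fg'
f=sin(5x), f'=5·cos(5x)
g=e^(3x), g'=3·e^(3x)

Answer: 5·cos(5x)·e^(3x)+3·sin(5x)·e^(3x)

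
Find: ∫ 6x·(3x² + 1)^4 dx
Let u = 3x²+1, du = 6x dx
∫ u^4 du = u^5/5+C

Answer: (3x²+1)^5/5+C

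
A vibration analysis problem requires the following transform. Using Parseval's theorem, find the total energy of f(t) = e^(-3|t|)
Parseval's theorem: E = integral |f(t)|^2 dt = (1/2pi) integral |F(omega)|^2 domega
E = integral_{-inf}^{inf} e^(-6|t|) dt = 2 * integral_0^inf e^(-6t) dt = 2/(2 * 3) = 1/3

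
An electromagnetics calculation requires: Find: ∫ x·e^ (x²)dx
Let u=x², du=2x dx
∫ (1/2)e^u du=e^u/2+C

Answer: e^(x²)/2+C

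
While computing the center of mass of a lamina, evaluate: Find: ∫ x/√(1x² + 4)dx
Let u = x²+4, du = 2x dx
∫ (1/2)·u^(-1/2) du = √u+C

Answer: √(x²+4)+C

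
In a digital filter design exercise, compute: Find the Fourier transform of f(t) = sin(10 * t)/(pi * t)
sin(W * t)/(pi * t)=(W/pi) * sinc(W * t/pi) is the impulse response of the ideal low-pass filter with cutoff W (here W=10).
Its Fourier transform is a rectangular function:
F(omega)=1 for |omega| < 10, 0 otherwise

Answer: rect(omega/20) [i.e., 1 for |omega| < 10, 0 otherwise]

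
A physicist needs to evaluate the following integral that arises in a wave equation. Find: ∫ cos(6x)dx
Using substitution u = 6x: ∫ cos(u) du/6 = sin(u)/6+C

Answer: (1/6)sin(6x)+C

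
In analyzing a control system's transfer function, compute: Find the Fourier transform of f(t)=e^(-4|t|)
Using the standard pair: F{e^(-a|t|)} = 2a/(a^2+omega^2)
With a = 4: F(omega) = 8/(16+omega^2)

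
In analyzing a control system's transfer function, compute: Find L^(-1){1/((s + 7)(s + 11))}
Partial fractions: 1/((s+7)(s+11)) = A/(s+7)+B/(s+11)
Cover-up: A = 1/(s+11)|_{s = -7} = 1/4; B = 1/(s+7)|_{s = -11} = -1/4
L^(-1) = (1/4)e^(-7t) - (1/4)e^(-11t)

Answer: (1/4)(e^(-7t) - e^(-11t))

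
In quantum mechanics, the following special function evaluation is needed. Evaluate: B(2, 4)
B(x,y) = Γ(x)Γ(y)/Γ(x+y) = (x-1)!(y-1)!/(x+y-1)!
B(2,4) = 1!·3!/5! = 1/20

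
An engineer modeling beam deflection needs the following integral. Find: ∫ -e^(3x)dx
Since d/dx[e^(3x)]=3e^(3x), we get -1/3 e^(3x)+C

Answer: (-1/3)e^(3x)+C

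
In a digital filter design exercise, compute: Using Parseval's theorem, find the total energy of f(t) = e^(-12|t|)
Parseval's theorem: E=integral |f(t)|^2 dt=(1/2pi) integral |F(omega)|^2 domega
E=integral_{-inf}^{inf} e^(-24|t|) dt=2*integral_0^inf e^(-24t) dt=2/(2*12)=1/12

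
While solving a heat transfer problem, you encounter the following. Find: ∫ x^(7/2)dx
Power rule: ∫ x^(7/2) dx=x^(9/2)/(9/2)+C

Answer: (2/9)·x^(9/2)+C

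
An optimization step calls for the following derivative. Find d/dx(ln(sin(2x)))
Chain rule: d/dx[ln(u)] = u'/u where u = sin(2x)
u' = 2cos(2x)

Answer: (2cos(2x))/(sin(2x))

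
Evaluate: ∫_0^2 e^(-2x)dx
Antiderivative: (1/(-2))e^(-2x)
Evaluate: (1/(-2))(e^-4-1)

Answer: (e^-4-1)/(-2)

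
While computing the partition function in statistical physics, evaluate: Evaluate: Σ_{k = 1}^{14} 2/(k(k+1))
Partial fractions: 2/(k(k+1))=2/k - 2/(k+1)
Telescoping sum: 2(1-1/15)=2·14/15

Answer: 28/15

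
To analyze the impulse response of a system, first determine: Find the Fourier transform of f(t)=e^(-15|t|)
Using the standard pair: F{e^(-a|t|)} = 2a/(a^2 + omega^2)
With a = 15: F(omega) = 30/(225 + omega^2)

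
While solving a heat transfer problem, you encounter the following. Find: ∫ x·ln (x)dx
By parts: u=ln(x), dv=x dx
du=1/x dx, v=x^2/2
=x^2·ln(x)/2 - ∫ x/2 dx
=x^2·ln(x)/2 - x^2/4+C

Answer: x^2(ln(x)/2-1/4)+C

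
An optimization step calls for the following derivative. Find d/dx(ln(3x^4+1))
Chain rule: d/dx[ln(u)]=u'/u where u=3x^4 + 1
u'=12x^3

Answer: (12x^3)/(3x^4 + 1)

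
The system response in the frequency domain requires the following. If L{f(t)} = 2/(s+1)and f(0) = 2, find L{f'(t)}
L{f'(t)}=s·F(s) - f(0)=2s/(s + 1) - 2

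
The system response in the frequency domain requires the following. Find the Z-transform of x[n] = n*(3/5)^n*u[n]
Using the property Z{n * a^n * u[n]}=az/(z-a)^2
With a=3/5: X(z)=(3/5)z/(z - 3/5)^2, |z| > 3/5

Answer: (3/5)z/(z - 3/5)^2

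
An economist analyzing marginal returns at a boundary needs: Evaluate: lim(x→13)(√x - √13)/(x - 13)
Multiply by conjugate (√x + √13)/(√x + √13):
= (x - 13)/((x - 13)(√x + √13)) = 1/(√x + √13)
As x → 13: 1/(2√13)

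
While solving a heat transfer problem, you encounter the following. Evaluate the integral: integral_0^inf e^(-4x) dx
integral_0^inf e^(-4x) dx=[-1/4 * e^(-4x)]_0^inf
=0 - (-1/4)=1/4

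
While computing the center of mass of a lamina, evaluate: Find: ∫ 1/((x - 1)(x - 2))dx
Partial fractions: 1/((x-1)(x-2))=A/(x-1)+B/(x-2)
A=-1, B=1
∫ [-1· 1/(x-1)+1· 1/(x-2)] dx
=(1)[ln|x-2| - ln|x-1|]+C

Answer: ln|(x-2)/(x-1)|+C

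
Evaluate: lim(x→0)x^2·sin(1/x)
Squeeze theorem: -|x^2| ≤ x^2·sin(1/x) ≤ |x^2|
Since x^2 → 0 as x → 0, by squeeze theorem the limit is 0

Answer: 0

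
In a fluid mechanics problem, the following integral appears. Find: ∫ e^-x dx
Since d/dx[e^-x] = - e^-x, we get -1e^-x+C

Answer: -e^-x+C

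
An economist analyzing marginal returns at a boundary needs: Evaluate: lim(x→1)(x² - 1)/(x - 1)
Factor: (x² - 1)=(x-1)(x + 1)
Cancel (x-1): lim(x→1) (x + 1)=2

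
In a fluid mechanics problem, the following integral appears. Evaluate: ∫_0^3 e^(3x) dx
Antiderivative: (1/3)e^(3x)
Evaluate: (1/3)(e^9-1)

Answer: (e^9-1)/3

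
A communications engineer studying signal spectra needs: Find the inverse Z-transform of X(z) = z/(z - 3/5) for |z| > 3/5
Standard pair: z/(z-a) <-> a^n * u[n] for causal signals
With a=3/5: x[n]=(3/5)^n * u[n]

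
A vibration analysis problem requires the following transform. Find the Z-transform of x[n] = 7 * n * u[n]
Z{n*u[n]}=z/(z-1)^2
By linearity: Z{7*n*u[n]}=7z/(z-1)^2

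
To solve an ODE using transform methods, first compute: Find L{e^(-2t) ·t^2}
First shifting: L{e^(at)f(t)} = F(s-a)
L{t^2} = 2/s^3
Shift s → s+2: 2/(s+2)^3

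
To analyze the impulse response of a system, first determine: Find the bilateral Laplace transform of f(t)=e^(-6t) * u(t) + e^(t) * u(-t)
For e^(-6t)*u(t): L=1/(s + 6), Re(s) > -6
For e^(t)*u(-t): L=-1/(s-1), Re(s) < 1
Combined: F(s)=1/(s + 6) - 1/(s-1), -6 < Re(s) < 1

Answer: 1/(s + 6) - 1/(s-1), ROC: -6 < Re(s) < 1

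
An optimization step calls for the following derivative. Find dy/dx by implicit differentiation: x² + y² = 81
Differentiate both sides: 2x+2y·(dy/dx) = 0
Solve: dy/dx = -2x/(2y) = -x/y

Answer: dy/dx = -x/y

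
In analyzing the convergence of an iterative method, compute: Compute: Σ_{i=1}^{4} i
Using formula: Σ i^1 = n(n + 1)/2 = 4·5/2 = 10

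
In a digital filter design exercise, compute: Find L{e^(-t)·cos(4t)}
First shifting: L{e^(at)f(t)} = F(s-a)
L{cos(4t)} = s/(s² + 16)
Shift: (s + 1)/((s + 1)² + 16)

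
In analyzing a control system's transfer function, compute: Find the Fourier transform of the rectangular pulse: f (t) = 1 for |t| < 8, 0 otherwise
F(omega) = integral from -8 to 8 of e^(-j*omega*t) dt
= 2*sin(8*omega)/omega = 16*sinc(8*omega/pi)

Answer: 2*sin(8*omega)/omega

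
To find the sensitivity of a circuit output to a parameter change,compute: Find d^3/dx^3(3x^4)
Apply power rule 3 times:
d^1: 12x^3
d^2: 36x^2
d^3: 72x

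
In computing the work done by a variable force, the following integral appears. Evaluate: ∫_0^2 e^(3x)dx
Antiderivative: (1/3)e^(3x)
Evaluate: (1/3)(e^6-1)

Answer: (e^6-1)/3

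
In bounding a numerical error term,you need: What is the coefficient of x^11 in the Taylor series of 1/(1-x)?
1/(1-x)=Σ x^n for |x|<1
All coefficients are 1

Answer: 1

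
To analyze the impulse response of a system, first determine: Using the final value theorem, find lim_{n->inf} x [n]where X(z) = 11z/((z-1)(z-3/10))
Final value theorem: lim x[n]=lim_{z->1} (z-1)*X(z)
(z-1)*X(z)=11z/(z-3/10)
As z->1: 11/(1 - 3/10)=11/(7/10)=110/7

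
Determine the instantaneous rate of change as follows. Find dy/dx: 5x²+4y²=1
Differentiate: 10x+8y·(dy/dx)=0
dy/dx=-10x/(8y)=-(5/4)·(x/y)

Answer: dy/dx=-(5/4)·(x/y)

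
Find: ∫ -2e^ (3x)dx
Since d/dx[e^(3x)]=3e^(3x), we get -2/3 e^(3x)+C

Answer: (-2/3)e^(3x)+C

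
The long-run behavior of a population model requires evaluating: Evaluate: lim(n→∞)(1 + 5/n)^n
This is the definition of e^5: lim(1 + 5/n)^n=e^5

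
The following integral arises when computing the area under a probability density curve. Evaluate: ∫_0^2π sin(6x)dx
Antiderivative: -cos(6x)/6
Evaluate at bounds: [-cos(6·2π)/6] - [-cos(6·0)/6]
=(-(1)+(1))/6=0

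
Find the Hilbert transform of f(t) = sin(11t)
The Hilbert transform shifts each frequency component by -pi/2.
H{sin(wt)}=-cos(wt)
With w=11: H{sin(11t)}=-cos(11t)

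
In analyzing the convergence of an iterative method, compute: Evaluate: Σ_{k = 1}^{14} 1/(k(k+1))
Partial fractions: 1/(k(k + 1))=1/k - 1/(k + 1)
Telescoping sum: 1(1 - 1/15)=1·14/15

Answer: 14/15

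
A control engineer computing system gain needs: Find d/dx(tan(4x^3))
Chain rule: d/dx[tan(u)]=sec²(u)·u' where u=4x^3
u'=12x^2

Answer: 12x^2·sec²(4x^3)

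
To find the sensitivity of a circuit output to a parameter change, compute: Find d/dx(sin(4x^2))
Chain rule: d/dx[sin(u)]=cos(u)·u' where u=4x^2
u'=8x

Answer: 8x·cos(4x^2)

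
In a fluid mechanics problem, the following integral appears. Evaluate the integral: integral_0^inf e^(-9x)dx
integral_0^inf e^(-9x) dx=[-1/9*e^(-9x)]_0^inf
=0 - (-1/9)=1/9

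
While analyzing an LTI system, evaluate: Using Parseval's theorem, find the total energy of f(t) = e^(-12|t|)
Parseval's theorem: E = integral |f(t)|^2 dt = (1/2pi) integral |F(omega)|^2 domega
E = integral_{-inf}^{inf} e^(-24|t|) dt = 2*integral_0^inf e^(-24t) dt = 2/(2*12) = 1/12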